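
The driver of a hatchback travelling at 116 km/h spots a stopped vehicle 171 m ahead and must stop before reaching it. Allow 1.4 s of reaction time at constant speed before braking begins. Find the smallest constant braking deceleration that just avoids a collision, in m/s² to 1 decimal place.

Required deceleration ≈ 4.1 m/s²

116 km/h ÷ 3.6 = 32.2222 m/s.
Distance covered during reaction = 32.2222 × 1.4 = 45.111 m.
Distance available for braking: 171 − 45.111 = 125.889 m.
v² = 2a·d ⇒ a = v²/(2d) = 32.2222² / (2 × 125.889) = 1038.270 / 251.778 = 4.1238 m/s².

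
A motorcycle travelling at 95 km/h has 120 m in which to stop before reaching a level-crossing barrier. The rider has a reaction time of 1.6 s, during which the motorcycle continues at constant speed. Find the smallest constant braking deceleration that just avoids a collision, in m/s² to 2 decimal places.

Required deceleration ≈ 4.48 m/s²

95 km/h ÷ 3.6 = 26.3889 m/s.
Distance covered during reaction = 26.3889 × 1.6 = 42.222 m.
Distance available for braking: 120 − 42.222 = 77.778 m.
v² = 2a·d ⇒ a = v²/(2d) = 26.3889² / (2 × 77.778) = 696.374 / 155.556 = 4.4767 m/s².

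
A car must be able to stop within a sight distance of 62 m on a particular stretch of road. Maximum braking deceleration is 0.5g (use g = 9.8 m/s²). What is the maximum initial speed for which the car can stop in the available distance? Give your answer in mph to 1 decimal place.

a = 0.5 × 9.8 = 4.900 m/s².
v²/(2a) = d ⇒ v = √(2 × 4.900 × 62) = √607.60 = 24.6495 m/s.
24.6495 m/s ÷ 0.44704 = 55.139 mph.

Maximum speed ≈ 55.1 mph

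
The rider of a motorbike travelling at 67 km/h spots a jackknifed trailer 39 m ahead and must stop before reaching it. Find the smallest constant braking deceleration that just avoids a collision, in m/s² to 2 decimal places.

67 km/h ÷ 3.6 = 18.6111 m/s.
v² = 2a·d ⇒ a = v²/(2d) = 18.6111² / (2 × 39.000) = 346.373 / 78.000 = 4.4407 m/s².

Required deceleration ≈ 4.44 m/s²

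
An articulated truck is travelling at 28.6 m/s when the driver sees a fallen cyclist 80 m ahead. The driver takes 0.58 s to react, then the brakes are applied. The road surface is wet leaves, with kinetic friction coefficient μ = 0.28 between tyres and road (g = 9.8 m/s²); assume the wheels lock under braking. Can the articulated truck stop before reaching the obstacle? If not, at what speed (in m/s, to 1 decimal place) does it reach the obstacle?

No — it strikes the obstacle at 21.7 m/s

a = μg = 0.28 × 9.8 = 2.744 m/s².
Reaction distance = 28.6000 × 0.58 = 16.588 m.
Braking distance needed to stop: v²/(2a) = 817.960 / 5.488 = 149.045 m, so total needed = 16.588 + 149.045 = 165.633 m > 80 m — it cannot stop.
Distance remaining when braking begins: 80 − 16.588 = 63.412 m.
v² = v₀² − 2a·d = 817.960 − 2 × 2.744 × 63.412 = 469.955 m²/s².
v = √469.955 = 21.678 m/s.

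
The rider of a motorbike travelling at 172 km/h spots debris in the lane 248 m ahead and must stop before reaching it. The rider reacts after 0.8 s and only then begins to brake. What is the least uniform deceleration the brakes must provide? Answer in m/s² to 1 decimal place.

172 km/h ÷ 3.6 = 47.7778 m/s.
Distance covered during reaction = 47.7778 × 0.8 = 38.222 m.
Distance available for braking: 248 − 38.222 = 209.778 m.
v² = 2a·d ⇒ a = v²/(2d) = 47.7778² / (2 × 209.778) = 2282.718 / 419.556 = 5.4408 m/s².

Required deceleration ≈ 5.4 m/s²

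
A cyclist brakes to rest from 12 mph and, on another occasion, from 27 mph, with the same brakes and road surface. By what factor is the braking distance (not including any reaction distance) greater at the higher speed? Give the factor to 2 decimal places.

Braking distance d = v²/(2a), so with a fixed, d ∝ v².
Factor = (27/12)² = 2.2500² = 5.0625.

Factor ≈ 5.06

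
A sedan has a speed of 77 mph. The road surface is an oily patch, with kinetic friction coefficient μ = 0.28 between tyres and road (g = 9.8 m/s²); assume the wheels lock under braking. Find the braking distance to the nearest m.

Braking distance ≈ 216 m

77 mph × 0.44704 = 34.4221 m/s.
a = μg = 0.28 × 9.8 = 2.744 m/s².
Braking distance = v²/(2a) = 34.4221² / (2 × 2.744) = 1184.881 / 5.488 = 215.904 m.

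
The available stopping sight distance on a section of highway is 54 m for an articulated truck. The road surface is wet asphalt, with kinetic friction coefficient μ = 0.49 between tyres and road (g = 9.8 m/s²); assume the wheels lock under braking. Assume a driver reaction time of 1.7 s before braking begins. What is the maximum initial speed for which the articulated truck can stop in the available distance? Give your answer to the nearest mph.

Maximum speed ≈ 36 mph

a = μg = 0.49 × 9.8 = 4.802 m/s².
Stopping distance: v·t_r + v²/(2a) = 54 with t_r = 1.7 s and a = 4.802 m/s².
So v² + 16.327 v − 518.62 = 0.
Positive root: v = −a·t_r + √((a·t_r)² + 2a·d) = −8.163 + √(66.635 + 518.62) = 16.0290 m/s.
16.0290 m/s ÷ 0.44704 = 35.856 mph.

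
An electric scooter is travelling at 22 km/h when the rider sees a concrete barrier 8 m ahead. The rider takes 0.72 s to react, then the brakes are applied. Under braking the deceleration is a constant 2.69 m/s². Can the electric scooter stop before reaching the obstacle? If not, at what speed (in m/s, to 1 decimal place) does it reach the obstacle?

No — it strikes the obstacle at 4.2 m/s

22 km/h ÷ 3.6 = 6.1111 m/s.
Reaction distance = 6.1111 × 0.72 = 4.400 m.
Braking distance needed to stop: v²/(2a) = 37.346 / 5.380 = 6.942 m, so total needed = 4.400 + 6.942 = 11.342 m > 8 m — it cannot stop.
Distance remaining when braking begins: 8 − 4.400 = 3.600 m.
v² = v₀² − 2a·d = 37.346 − 2 × 2.690 × 3.600 = 17.978 m²/s².
v = √17.978 = 4.240 m/s.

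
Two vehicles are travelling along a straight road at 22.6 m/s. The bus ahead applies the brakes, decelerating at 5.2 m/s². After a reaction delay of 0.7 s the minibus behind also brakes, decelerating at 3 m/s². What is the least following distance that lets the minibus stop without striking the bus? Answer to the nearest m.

Leader travels v²/(2a_L) = 510.760 / 10.400 = 49.112 m before stopping.
Follower covers v·t_r = 22.6000 × 0.7 = 15.820 m while reacting, then v²/(2a_F) = 510.760 / 6.000 = 85.127 m while braking, for a total of 15.820 + 85.127 = 100.947 m.
Since a_F ≤ a_L and the follower starts braking later, the follower is never slower than the leader, so the closest approach is when both have stopped.
Minimum gap = 100.947 − 49.112 = 51.835 m.

Minimum gap ≈ 52 m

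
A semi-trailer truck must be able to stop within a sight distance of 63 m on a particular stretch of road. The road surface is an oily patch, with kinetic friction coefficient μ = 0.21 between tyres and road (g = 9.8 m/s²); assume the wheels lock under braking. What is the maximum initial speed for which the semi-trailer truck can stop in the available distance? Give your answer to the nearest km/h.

a = μg = 0.21 × 9.8 = 2.058 m/s².
v²/(2a) = d ⇒ v = √(2 × 2.058 × 63) = √259.31 = 16.1031 m/s.
16.1031 m/s × 3.6 = 57.971 km/h.

Maximum speed ≈ 58 km/h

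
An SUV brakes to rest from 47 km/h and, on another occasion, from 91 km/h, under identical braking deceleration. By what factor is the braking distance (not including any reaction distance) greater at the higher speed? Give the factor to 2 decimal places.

Factor ≈ 3.75

Braking distance d = v²/(2a), so with a fixed, d ∝ v².
Factor = (91/47)² = 1.9362² = 3.7489.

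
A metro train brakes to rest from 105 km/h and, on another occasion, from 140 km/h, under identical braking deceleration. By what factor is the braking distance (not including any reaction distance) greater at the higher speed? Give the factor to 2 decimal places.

Factor ≈ 1.78

Braking distance d = v²/(2a), so with a fixed, d ∝ v².
Factor = (140/105)² = 1.3333² = 1.7777.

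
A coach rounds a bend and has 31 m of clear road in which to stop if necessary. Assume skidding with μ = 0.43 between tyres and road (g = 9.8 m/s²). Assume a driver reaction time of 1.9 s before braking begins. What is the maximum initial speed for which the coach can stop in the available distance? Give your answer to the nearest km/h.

a = μg = 0.43 × 9.8 = 4.214 m/s².
Stopping distance: v·t_r + v²/(2a) = 31 with t_r = 1.9 s and a = 4.214 m/s².
So v² + 16.013 v − 261.27 = 0.
Positive root: v = −a·t_r + √((a·t_r)² + 2a·d) = −8.007 + √(64.112 + 261.27) = 10.0313 m/s.
10.0313 m/s × 3.6 = 36.113 km/h.

Maximum speed ≈ 36 km/h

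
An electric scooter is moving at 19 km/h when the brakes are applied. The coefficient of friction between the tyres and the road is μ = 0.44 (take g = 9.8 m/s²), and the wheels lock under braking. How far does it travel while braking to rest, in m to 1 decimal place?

Braking distance ≈ 3.2 m

19 km/h ÷ 3.6 = 5.2778 m/s.
a = μg = 0.44 × 9.8 = 4.312 m/s².
Braking distance = v²/(2a) = 5.2778² / (2 × 4.312) = 27.855 / 8.624 = 3.230 m.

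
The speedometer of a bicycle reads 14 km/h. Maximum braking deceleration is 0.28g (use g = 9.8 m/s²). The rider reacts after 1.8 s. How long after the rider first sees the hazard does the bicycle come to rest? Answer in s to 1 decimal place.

Total time ≈ 3.2 s

14 km/h ÷ 3.6 = 3.8889 m/s.
a = 0.28 × 9.8 = 2.744 m/s².
Braking time = v/a = 3.8889 / 2.744 = 1.417 s.
Total = 1.8 + 1.417 = 3.217 s.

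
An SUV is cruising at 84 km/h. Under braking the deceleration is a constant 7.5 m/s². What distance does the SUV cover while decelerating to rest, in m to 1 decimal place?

84 km/h ÷ 3.6 = 23.3333 m/s.
Braking distance = v²/(2a) = 23.3333² / (2 × 7.500) = 544.443 / 15.000 = 36.296 m.

Braking distance ≈ 36.3 m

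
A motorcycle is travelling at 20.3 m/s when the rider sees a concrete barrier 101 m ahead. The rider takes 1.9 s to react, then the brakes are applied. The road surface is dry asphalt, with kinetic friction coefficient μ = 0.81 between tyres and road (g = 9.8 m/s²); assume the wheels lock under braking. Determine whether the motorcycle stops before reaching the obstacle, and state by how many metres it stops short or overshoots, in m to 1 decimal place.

Yes — it stops 36.5 m short of the obstacle

a = μg = 0.81 × 9.8 = 7.938 m/s².
Reaction distance = 20.3000 × 1.9 = 38.570 m.
Braking distance = v²/(2a) = 412.090 / 15.876 = 25.957 m.
Total stopping distance = 38.570 + 25.957 = 64.527 m, vs 101 m available — it stops with 101 − 64.527 = 36.473 m to spare.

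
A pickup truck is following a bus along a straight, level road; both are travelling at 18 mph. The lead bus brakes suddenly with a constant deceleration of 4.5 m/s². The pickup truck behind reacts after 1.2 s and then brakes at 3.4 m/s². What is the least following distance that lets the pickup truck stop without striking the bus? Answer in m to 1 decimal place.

18 mph × 0.44704 = 8.0467 m/s.
Leader travels v²/(2a_L) = 64.749 / 9.000 = 7.194 m before stopping.
Follower covers v·t_r = 8.0467 × 1.2 = 9.656 m while reacting, then v²/(2a_F) = 64.749 / 6.800 = 9.522 m while braking, for a total of 9.656 + 9.522 = 19.178 m.
Since a_F ≤ a_L and the follower starts braking later, the follower is never slower than the leader, so the closest approach is when both have stopped.
Minimum gap = 19.178 − 7.194 = 11.984 m.

Minimum gap ≈ 12.0 m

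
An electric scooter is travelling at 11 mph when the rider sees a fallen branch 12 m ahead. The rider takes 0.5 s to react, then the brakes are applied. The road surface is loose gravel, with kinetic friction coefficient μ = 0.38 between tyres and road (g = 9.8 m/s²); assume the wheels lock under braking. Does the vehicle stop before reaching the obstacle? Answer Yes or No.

11 mph × 0.44704 = 4.9174 m/s.
a = μg = 0.38 × 9.8 = 3.724 m/s².
Reaction distance = 4.9174 × 0.5 = 2.459 m.
Braking distance = v²/(2a) = 24.181 / 7.448 = 3.247 m.
Total stopping distance = 2.459 + 3.247 = 5.706 m, vs 12 m available — it stops with 12 − 5.706 = 6.294 m to spare.

Yes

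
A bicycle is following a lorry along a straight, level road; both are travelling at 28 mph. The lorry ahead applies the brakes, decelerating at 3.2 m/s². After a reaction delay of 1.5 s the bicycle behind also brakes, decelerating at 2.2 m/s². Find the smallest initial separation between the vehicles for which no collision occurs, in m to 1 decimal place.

Minimum gap ≈ 29.9 m

28 mph × 0.44704 = 12.5171 m/s.
Leader travels v²/(2a_L) = 156.678 / 6.400 = 24.481 m before stopping.
Follower covers v·t_r = 12.5171 × 1.5 = 18.776 m while reacting, then v²/(2a_F) = 156.678 / 4.400 = 35.609 m while braking, for a total of 18.776 + 35.609 = 54.385 m.
Since a_F ≤ a_L and the follower starts braking later, the follower is never slower than the leader, so the closest approach is when both have stopped.
Minimum gap = 54.385 − 24.481 = 29.904 m.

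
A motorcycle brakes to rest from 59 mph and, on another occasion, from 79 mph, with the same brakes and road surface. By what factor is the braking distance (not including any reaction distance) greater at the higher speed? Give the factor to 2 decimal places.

Factor ≈ 1.79

Braking distance d = v²/(2a), so with a fixed, d ∝ v².
Factor = (79/59)² = 1.3390² = 1.7929.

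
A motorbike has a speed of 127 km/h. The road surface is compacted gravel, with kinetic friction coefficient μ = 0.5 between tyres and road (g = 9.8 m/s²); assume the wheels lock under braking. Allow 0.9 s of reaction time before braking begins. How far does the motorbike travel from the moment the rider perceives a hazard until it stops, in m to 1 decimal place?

Total stopping distance ≈ 158.7 m

127 km/h ÷ 3.6 = 35.2778 m/s.
a = μg = 0.5 × 9.8 = 4.900 m/s².
Reaction distance = v·t_r = 35.2778 × 0.9 = 31.750 m.
Braking distance = v²/(2a) = 35.2778² / (2 × 4.900) = 1244.523 / 9.800 = 126.992 m.
Total = 31.750 + 126.992 = 158.742 m.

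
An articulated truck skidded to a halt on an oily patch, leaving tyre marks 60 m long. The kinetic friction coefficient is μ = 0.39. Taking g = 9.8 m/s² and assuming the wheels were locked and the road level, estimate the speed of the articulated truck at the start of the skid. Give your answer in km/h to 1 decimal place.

Initial speed ≈ 77.1 km/h

Deceleration a = μg = 0.39 × 9.8 = 3.822 m/s².
v = √(2a·d) = √(2 × 3.822 × 60) = √458.640 = 21.4159 m/s.
= 21.4159 × 3.6 = 77.097 km/h.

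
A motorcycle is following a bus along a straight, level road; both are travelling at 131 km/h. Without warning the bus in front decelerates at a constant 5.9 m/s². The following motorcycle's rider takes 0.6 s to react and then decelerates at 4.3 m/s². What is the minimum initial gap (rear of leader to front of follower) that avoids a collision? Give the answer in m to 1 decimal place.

131 km/h ÷ 3.6 = 36.3889 m/s.
Leader travels v²/(2a_L) = 1324.152 / 11.800 = 112.216 m before stopping.
Follower covers v·t_r = 36.3889 × 0.6 = 21.833 m while reacting, then v²/(2a_F) = 1324.152 / 8.600 = 153.971 m while braking, for a total of 21.833 + 153.971 = 175.804 m.
Since a_F ≤ a_L and the follower starts braking later, the follower is never slower than the leader, so the closest approach is when both have stopped.
Minimum gap = 175.804 − 112.216 = 63.588 m.

Minimum gap ≈ 63.6 m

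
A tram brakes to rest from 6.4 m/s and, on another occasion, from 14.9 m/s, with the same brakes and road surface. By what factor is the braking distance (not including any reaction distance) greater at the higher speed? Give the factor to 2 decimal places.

Braking distance d = v²/(2a), so with a fixed, d ∝ v².
Factor = (14.9/6.4)² = 2.3281² = 5.4200.

Factor ≈ 5.42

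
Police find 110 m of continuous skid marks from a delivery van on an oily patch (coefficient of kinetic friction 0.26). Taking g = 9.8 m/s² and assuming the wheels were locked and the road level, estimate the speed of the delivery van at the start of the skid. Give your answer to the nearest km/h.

Initial speed ≈ 85 km/h

Deceleration a = μg = 0.26 × 9.8 = 2.548 m/s².
v = √(2a·d) = √(2 × 2.548 × 110) = √560.560 = 23.6761 m/s.
= 23.6761 × 3.6 = 85.234 km/h.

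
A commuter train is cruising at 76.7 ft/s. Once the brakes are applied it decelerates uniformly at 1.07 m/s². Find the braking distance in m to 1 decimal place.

Braking distance ≈ 255.4 m

76.7 ft/s × 0.3048 = 23.3782 m/s.
Braking distance = v²/(2a) = 23.3782² / (2 × 1.070) = 546.540 / 2.140 = 255.393 m.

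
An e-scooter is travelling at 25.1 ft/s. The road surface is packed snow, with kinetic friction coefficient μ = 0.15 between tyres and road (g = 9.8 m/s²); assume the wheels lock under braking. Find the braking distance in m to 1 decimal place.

25.1 ft/s × 0.3048 = 7.6505 m/s.
a = μg = 0.15 × 9.8 = 1.470 m/s².
Braking distance = v²/(2a) = 7.6505² / (2 × 1.470) = 58.530 / 2.940 = 19.908 m.

Braking distance ≈ 19.9 m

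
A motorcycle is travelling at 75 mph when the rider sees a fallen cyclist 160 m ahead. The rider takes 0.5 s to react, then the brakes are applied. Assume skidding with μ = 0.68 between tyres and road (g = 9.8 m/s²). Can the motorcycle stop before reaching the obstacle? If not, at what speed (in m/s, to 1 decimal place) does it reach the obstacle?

75 mph × 0.44704 = 33.5280 m/s.
a = μg = 0.68 × 9.8 = 6.664 m/s².
Reaction distance = 33.5280 × 0.5 = 16.764 m.
Braking distance = v²/(2a) = 1124.127 / 13.328 = 84.343 m.
Total stopping distance = 16.764 + 84.343 = 101.107 m, vs 160 m available — it stops with 160 − 101.107 = 58.893 m to spare.

Yes — it stops about 58.9 m short of the obstacle, so it never reaches it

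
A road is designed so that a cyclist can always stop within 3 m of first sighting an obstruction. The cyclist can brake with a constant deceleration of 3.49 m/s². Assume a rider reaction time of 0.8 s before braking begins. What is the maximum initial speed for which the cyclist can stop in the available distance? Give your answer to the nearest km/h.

Maximum speed ≈ 9 km/h

Stopping distance: v·t_r + v²/(2a) = 3 with t_r = 0.8 s and a = 3.490 m/s².
So v² + 5.584 v − 20.94 = 0.
Positive root: v = −a·t_r + √((a·t_r)² + 2a·d) = −2.792 + √(7.795 + 20.94) = 2.5685 m/s.
2.5685 m/s × 3.6 = 9.247 km/h.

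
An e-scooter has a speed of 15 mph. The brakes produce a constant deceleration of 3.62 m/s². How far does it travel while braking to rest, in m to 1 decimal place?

Braking distance ≈ 6.2 m

15 mph × 0.44704 = 6.7056 m/s.
Braking distance = v²/(2a) = 6.7056² / (2 × 3.620) = 44.965 / 7.240 = 6.211 m.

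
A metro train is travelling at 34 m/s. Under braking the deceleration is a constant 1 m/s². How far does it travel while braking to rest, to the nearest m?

Braking distance = v²/(2a) = 34.0000² / (2 × 1.000) = 1156.000 / 2.000 = 578.000 m.

Braking distance ≈ 578 m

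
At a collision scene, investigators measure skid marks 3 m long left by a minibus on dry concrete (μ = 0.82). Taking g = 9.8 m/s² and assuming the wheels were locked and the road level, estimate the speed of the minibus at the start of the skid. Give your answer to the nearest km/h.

Initial speed ≈ 25 km/h

Deceleration a = μg = 0.82 × 9.8 = 8.036 m/s².
v = √(2a·d) = √(2 × 8.036 × 3) = √48.216 = 6.9438 m/s.
= 6.9438 × 3.6 = 24.998 km/h.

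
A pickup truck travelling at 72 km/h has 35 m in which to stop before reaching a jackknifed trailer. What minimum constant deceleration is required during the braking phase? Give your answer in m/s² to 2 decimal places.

Required deceleration ≈ 5.71 m/s²

72 km/h ÷ 3.6 = 20.0000 m/s.
v² = 2a·d ⇒ a = v²/(2d) = 20.0000² / (2 × 35.000) = 400.000 / 70.000 = 5.7143 m/s².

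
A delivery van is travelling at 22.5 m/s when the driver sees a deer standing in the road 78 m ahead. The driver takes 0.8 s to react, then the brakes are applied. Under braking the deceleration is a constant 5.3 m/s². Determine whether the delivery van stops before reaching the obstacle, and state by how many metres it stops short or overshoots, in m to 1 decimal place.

Reaction distance = 22.5000 × 0.8 = 18.000 m.
Braking distance = v²/(2a) = 506.250 / 10.600 = 47.759 m.
Total stopping distance = 18.000 + 47.759 = 65.759 m, vs 78 m available — it stops with 78 − 65.759 = 12.241 m to spare.

Yes — it stops 12.2 m short of the obstacle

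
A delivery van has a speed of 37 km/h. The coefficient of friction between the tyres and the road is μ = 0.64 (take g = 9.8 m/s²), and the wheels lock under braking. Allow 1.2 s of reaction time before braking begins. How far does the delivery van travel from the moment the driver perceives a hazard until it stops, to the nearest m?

Total stopping distance ≈ 21 m

37 km/h ÷ 3.6 = 10.2778 m/s.
a = μg = 0.64 × 9.8 = 6.272 m/s².
Reaction distance = v·t_r = 10.2778 × 1.2 = 12.333 m.
Braking distance = v²/(2a) = 10.2778² / (2 × 6.272) = 105.633 / 12.544 = 8.421 m.
Total = 12.333 + 8.421 = 20.754 m.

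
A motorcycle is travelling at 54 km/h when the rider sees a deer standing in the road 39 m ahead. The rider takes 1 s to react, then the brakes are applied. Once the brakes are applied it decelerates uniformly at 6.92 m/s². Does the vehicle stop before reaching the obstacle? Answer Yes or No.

54 km/h ÷ 3.6 = 15.0000 m/s.
Reaction distance = 15.0000 × 1 = 15.000 m.
Braking distance = v²/(2a) = 225.000 / 13.840 = 16.257 m.
Total stopping distance = 15.000 + 16.257 = 31.257 m, vs 39 m available — it stops with 39 − 31.257 = 7.743 m to spare.

Yes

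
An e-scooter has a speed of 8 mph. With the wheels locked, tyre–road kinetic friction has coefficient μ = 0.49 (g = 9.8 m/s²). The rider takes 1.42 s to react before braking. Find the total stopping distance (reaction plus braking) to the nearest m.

8 mph × 0.44704 = 3.5763 m/s.
a = μg = 0.49 × 9.8 = 4.802 m/s².
Reaction distance = v·t_r = 3.5763 × 1.42 = 5.078 m.
Braking distance = v²/(2a) = 3.5763² / (2 × 4.802) = 12.790 / 9.604 = 1.332 m.
Total = 5.078 + 1.332 = 6.410 m.

Total stopping distance ≈ 6 m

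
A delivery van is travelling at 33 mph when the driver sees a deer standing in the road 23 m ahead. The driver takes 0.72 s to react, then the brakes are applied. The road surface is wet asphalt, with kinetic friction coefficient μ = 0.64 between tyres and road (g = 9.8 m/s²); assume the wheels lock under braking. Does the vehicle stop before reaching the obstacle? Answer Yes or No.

No

33 mph × 0.44704 = 14.7523 m/s.
a = μg = 0.64 × 9.8 = 6.272 m/s².
Reaction distance = 14.7523 × 0.72 = 10.622 m.
Braking distance = v²/(2a) = 217.630 / 12.544 = 17.349 m.
Total stopping distance = 10.622 + 17.349 = 27.971 m, vs 23 m available — it cannot stop in time and overshoots by 27.971 − 23 = 4.971 m.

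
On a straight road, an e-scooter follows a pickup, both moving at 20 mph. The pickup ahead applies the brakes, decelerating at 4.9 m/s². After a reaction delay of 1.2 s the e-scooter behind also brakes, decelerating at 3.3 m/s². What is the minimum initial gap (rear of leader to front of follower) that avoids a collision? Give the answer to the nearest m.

Minimum gap ≈ 15 m

20 mph × 0.44704 = 8.9408 m/s.
Leader travels v²/(2a_L) = 79.938 / 9.800 = 8.157 m before stopping.
Follower covers v·t_r = 8.9408 × 1.2 = 10.729 m while reacting, then v²/(2a_F) = 79.938 / 6.600 = 12.112 m while braking, for a total of 10.729 + 12.112 = 22.841 m.
Since a_F ≤ a_L and the follower starts braking later, the follower is never slower than the leader, so the closest approach is when both have stopped.
Minimum gap = 22.841 − 8.157 = 14.684 m.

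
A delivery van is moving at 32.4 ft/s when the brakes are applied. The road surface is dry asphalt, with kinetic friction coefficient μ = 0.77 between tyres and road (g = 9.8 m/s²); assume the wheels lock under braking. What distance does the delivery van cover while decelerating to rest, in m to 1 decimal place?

32.4 ft/s × 0.3048 = 9.8755 m/s.
a = μg = 0.77 × 9.8 = 7.546 m/s².
Braking distance = v²/(2a) = 9.8755² / (2 × 7.546) = 97.526 / 15.092 = 6.462 m.

Braking distance ≈ 6.5 m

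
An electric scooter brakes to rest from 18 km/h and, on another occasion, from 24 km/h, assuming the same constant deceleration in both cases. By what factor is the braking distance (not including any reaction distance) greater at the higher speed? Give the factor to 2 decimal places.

Braking distance d = v²/(2a), so with a fixed, d ∝ v².
Factor = (24/18)² = 1.3333² = 1.7777.

Factor ≈ 1.78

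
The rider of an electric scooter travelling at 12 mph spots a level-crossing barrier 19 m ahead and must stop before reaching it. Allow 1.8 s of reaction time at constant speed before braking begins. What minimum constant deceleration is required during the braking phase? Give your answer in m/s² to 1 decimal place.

Required deceleration ≈ 1.5 m/s²

12 mph × 0.44704 = 5.3645 m/s.
Distance covered during reaction = 5.3645 × 1.8 = 9.656 m.
Distance available for braking: 19 − 9.656 = 9.344 m.
v² = 2a·d ⇒ a = v²/(2d) = 5.3645² / (2 × 9.344) = 28.778 / 18.688 = 1.5399 m/s².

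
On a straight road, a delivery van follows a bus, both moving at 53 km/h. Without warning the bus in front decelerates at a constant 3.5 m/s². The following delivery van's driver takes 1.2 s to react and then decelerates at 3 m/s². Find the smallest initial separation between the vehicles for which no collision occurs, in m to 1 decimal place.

Minimum gap ≈ 22.8 m

53 km/h ÷ 3.6 = 14.7222 m/s.
Leader travels v²/(2a_L) = 216.743 / 7.000 = 30.963 m before stopping.
Follower covers v·t_r = 14.7222 × 1.2 = 17.667 m while reacting, then v²/(2a_F) = 216.743 / 6.000 = 36.124 m while braking, for a total of 17.667 + 36.124 = 53.791 m.
Since a_F ≤ a_L and the follower starts braking later, the follower is never slower than the leader, so the closest approach is when both have stopped.
Minimum gap = 53.791 − 30.963 = 22.828 m.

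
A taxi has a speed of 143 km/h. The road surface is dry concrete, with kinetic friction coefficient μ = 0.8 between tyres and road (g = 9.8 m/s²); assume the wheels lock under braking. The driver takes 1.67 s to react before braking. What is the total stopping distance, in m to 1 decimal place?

Total stopping distance ≈ 167.0 m

143 km/h ÷ 3.6 = 39.7222 m/s.
a = μg = 0.8 × 9.8 = 7.840 m/s².
Reaction distance = v·t_r = 39.7222 × 1.67 = 66.336 m.
Braking distance = v²/(2a) = 39.7222² / (2 × 7.840) = 1577.853 / 15.680 = 100.628 m.
Total = 66.336 + 100.628 = 166.964 m.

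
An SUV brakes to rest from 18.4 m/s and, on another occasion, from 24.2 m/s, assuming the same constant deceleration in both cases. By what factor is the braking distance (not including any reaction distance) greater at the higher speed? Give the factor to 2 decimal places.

Braking distance d = v²/(2a), so with a fixed, d ∝ v².
Factor = (24.2/18.4)² = 1.3152² = 1.7298.

Factor ≈ 1.73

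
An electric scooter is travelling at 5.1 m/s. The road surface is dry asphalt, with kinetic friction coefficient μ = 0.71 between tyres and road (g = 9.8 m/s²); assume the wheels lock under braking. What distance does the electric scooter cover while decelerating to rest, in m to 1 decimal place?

Braking distance ≈ 1.9 m

a = μg = 0.71 × 9.8 = 6.958 m/s².
Braking distance = v²/(2a) = 5.1000² / (2 × 6.958) = 26.010 / 13.916 = 1.869 m.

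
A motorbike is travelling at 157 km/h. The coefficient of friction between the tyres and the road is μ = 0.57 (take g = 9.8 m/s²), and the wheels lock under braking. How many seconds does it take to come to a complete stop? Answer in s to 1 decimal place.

Braking time ≈ 7.8 s

157 km/h ÷ 3.6 = 43.6111 m/s.
a = μg = 0.57 × 9.8 = 5.586 m/s².
Braking time = v/a = 43.6111 / 5.586 = 7.807 s.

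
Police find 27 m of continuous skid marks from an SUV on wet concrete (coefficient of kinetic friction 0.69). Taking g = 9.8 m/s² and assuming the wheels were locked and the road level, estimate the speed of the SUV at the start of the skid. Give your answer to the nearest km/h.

Initial speed ≈ 69 km/h

Deceleration a = μg = 0.69 × 9.8 = 6.762 m/s².
v = √(2a·d) = √(2 × 6.762 × 27) = √365.148 = 19.1088 m/s.
= 19.1088 × 3.6 = 68.792 km/h.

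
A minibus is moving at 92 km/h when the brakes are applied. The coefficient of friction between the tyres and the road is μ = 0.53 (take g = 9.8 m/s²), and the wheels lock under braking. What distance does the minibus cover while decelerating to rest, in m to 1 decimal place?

Braking distance ≈ 62.9 m

92 km/h ÷ 3.6 = 25.5556 m/s.
a = μg = 0.53 × 9.8 = 5.194 m/s².
Braking distance = v²/(2a) = 25.5556² / (2 × 5.194) = 653.089 / 10.388 = 62.870 m.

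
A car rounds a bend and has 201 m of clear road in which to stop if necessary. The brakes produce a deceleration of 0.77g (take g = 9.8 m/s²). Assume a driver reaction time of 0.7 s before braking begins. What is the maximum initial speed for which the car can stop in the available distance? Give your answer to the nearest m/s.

Maximum speed ≈ 50 m/s

a = 0.77 × 9.8 = 7.546 m/s².
Stopping distance: v·t_r + v²/(2a) = 201 with t_r = 0.7 s and a = 7.546 m/s².
So v² + 10.564 v − 3033.49 = 0.
Positive root: v = −a·t_r + √((a·t_r)² + 2a·d) = −5.282 + √(27.900 + 3033.49) = 50.0478 m/s.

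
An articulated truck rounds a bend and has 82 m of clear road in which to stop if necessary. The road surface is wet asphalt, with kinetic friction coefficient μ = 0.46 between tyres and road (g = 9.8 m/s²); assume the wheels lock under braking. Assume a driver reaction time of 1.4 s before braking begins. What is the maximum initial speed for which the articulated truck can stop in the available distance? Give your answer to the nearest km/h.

a = μg = 0.46 × 9.8 = 4.508 m/s².
Stopping distance: v·t_r + v²/(2a) = 82 with t_r = 1.4 s and a = 4.508 m/s².
So v² + 12.622 v − 739.31 = 0.
Positive root: v = −a·t_r + √((a·t_r)² + 2a·d) = −6.311 + √(39.829 + 739.31) = 21.6021 m/s.
21.6021 m/s × 3.6 = 77.768 km/h.

Maximum speed ≈ 78 km/h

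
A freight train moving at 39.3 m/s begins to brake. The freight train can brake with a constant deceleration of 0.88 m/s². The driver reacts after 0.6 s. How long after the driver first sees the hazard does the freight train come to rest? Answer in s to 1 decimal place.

Total time ≈ 45.3 s

Braking time = v/a = 39.3000 / 0.880 = 44.659 s.
Total = 0.6 + 44.659 = 45.259 s.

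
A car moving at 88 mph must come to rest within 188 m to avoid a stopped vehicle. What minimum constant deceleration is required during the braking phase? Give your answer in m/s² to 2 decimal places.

Required deceleration ≈ 4.12 m/s²

88 mph × 0.44704 = 39.3395 m/s.
v² = 2a·d ⇒ a = v²/(2d) = 39.3395² / (2 × 188.000) = 1547.596 / 376.000 = 4.1159 m/s².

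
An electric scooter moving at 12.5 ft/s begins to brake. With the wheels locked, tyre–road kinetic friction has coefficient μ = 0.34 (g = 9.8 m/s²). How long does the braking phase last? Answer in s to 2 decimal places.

Braking time ≈ 1.14 s

12.5 ft/s × 0.3048 = 3.8100 m/s.
a = μg = 0.34 × 9.8 = 3.332 m/s².
Braking time = v/a = 3.8100 / 3.332 = 1.143 s.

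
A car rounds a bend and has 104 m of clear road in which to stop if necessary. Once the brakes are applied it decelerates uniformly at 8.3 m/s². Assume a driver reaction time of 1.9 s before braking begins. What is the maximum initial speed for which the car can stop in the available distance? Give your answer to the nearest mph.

Maximum speed ≈ 64 mph

Stopping distance: v·t_r + v²/(2a) = 104 with t_r = 1.9 s and a = 8.300 m/s².
So v² + 31.540 v − 1726.40 = 0.
Positive root: v = −a·t_r + √((a·t_r)² + 2a·d) = −15.770 + √(248.693 + 1726.40) = 28.6720 m/s.
28.6720 m/s ÷ 0.44704 = 64.137 mph.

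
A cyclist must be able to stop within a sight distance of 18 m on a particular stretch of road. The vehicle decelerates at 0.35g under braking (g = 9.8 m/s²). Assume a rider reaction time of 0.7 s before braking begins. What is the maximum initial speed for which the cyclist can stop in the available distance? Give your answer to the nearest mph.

a = 0.35 × 9.8 = 3.430 m/s².
Stopping distance: v·t_r + v²/(2a) = 18 with t_r = 0.7 s and a = 3.430 m/s².
So v² + 4.802 v − 123.48 = 0.
Positive root: v = −a·t_r + √((a·t_r)² + 2a·d) = −2.401 + √(5.765 + 123.48) = 8.9676 m/s.
8.9676 m/s ÷ 0.44704 = 20.060 mph.

Maximum speed ≈ 20 mph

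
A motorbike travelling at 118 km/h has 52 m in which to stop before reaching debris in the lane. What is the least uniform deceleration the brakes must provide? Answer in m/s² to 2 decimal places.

Required deceleration ≈ 10.33 m/s²

118 km/h ÷ 3.6 = 32.7778 m/s.
v² = 2a·d ⇒ a = v²/(2d) = 32.7778² / (2 × 52.000) = 1074.384 / 104.000 = 10.3306 m/s².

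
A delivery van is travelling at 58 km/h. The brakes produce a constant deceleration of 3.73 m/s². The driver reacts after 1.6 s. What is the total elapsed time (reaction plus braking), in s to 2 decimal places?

58 km/h ÷ 3.6 = 16.1111 m/s.
Braking time = v/a = 16.1111 / 3.730 = 4.319 s.
Total = 1.6 + 4.319 = 5.919 s.

Total time ≈ 5.92 s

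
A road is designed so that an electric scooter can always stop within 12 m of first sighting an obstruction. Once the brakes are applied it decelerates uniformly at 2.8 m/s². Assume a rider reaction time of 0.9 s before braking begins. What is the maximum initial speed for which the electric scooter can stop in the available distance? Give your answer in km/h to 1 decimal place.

Stopping distance: v·t_r + v²/(2a) = 12 with t_r = 0.9 s and a = 2.800 m/s².
So v² + 5.040 v − 67.20 = 0.
Positive root: v = −a·t_r + √((a·t_r)² + 2a·d) = −2.520 + √(6.350 + 67.20) = 6.0561 m/s.
6.0561 m/s × 3.6 = 21.802 km/h.

Maximum speed ≈ 21.8 km/h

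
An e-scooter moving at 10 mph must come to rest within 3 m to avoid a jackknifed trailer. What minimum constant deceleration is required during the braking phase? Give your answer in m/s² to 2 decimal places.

10 mph × 0.44704 = 4.4704 m/s.
v² = 2a·d ⇒ a = v²/(2d) = 4.4704² / (2 × 3.000) = 19.984 / 6.000 = 3.3307 m/s².

Required deceleration ≈ 3.33 m/s²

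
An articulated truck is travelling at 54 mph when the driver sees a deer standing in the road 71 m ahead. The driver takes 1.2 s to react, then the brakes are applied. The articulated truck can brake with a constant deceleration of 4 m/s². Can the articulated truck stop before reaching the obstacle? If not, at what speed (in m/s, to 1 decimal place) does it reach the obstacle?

No — it strikes the obstacle at 15.7 m/s

54 mph × 0.44704 = 24.1402 m/s.
Reaction distance = 24.1402 × 1.2 = 28.968 m.
Braking distance needed to stop: v²/(2a) = 582.749 / 8.000 = 72.844 m, so total needed = 28.968 + 72.844 = 101.812 m > 71 m — it cannot stop.
Distance remaining when braking begins: 71 − 28.968 = 42.032 m.
v² = v₀² − 2a·d = 582.749 − 2 × 4.000 × 42.032 = 246.493 m²/s².
v = √246.493 = 15.700 m/s.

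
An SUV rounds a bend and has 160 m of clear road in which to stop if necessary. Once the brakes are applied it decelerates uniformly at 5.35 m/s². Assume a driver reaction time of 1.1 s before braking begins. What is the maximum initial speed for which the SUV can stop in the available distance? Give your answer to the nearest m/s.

Stopping distance: v·t_r + v²/(2a) = 160 with t_r = 1.1 s and a = 5.350 m/s².
So v² + 11.770 v − 1712.00 = 0.
Positive root: v = −a·t_r + √((a·t_r)² + 2a·d) = −5.885 + √(34.633 + 1712.00) = 35.9077 m/s.

Maximum speed ≈ 36 m/s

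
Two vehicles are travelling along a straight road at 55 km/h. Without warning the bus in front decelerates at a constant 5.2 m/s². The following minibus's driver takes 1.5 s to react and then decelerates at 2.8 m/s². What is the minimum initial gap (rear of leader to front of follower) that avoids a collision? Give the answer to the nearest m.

Minimum gap ≈ 42 m

55 km/h ÷ 3.6 = 15.2778 m/s.
Leader travels v²/(2a_L) = 233.411 / 10.400 = 22.443 m before stopping.
Follower covers v·t_r = 15.2778 × 1.5 = 22.917 m while reacting, then v²/(2a_F) = 233.411 / 5.600 = 41.681 m while braking, for a total of 22.917 + 41.681 = 64.598 m.
Since a_F ≤ a_L and the follower starts braking later, the follower is never slower than the leader, so the closest approach is when both have stopped.
Minimum gap = 64.598 − 22.443 = 42.155 m.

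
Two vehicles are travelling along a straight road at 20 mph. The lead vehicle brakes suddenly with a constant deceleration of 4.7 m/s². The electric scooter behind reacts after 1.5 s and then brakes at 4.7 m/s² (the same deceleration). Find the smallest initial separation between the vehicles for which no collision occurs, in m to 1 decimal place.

Minimum gap ≈ 13.4 m

20 mph × 0.44704 = 8.9408 m/s.
Leader travels v²/(2a_L) = 79.938 / 9.400 = 8.504 m before stopping.
Follower covers v·t_r = 8.9408 × 1.5 = 13.411 m while reacting, then v²/(2a_F) = 79.938 / 9.400 = 8.504 m while braking, for a total of 13.411 + 8.504 = 21.915 m.
Since a_F ≤ a_L and the follower starts braking later, the follower is never slower than the leader, so the closest approach is when both have stopped.
Minimum gap = 21.915 − 8.504 = 13.411 m.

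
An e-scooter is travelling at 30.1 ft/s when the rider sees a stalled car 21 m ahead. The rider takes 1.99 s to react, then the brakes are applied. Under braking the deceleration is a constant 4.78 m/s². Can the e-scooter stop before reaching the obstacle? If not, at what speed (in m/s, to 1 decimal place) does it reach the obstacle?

No — it strikes the obstacle at 7.6 m/s

30.1 ft/s × 0.3048 = 9.1745 m/s.
Reaction distance = 9.1745 × 1.99 = 18.257 m.
Braking distance needed to stop: v²/(2a) = 84.171 / 9.560 = 8.804 m, so total needed = 18.257 + 8.804 = 27.061 m > 21 m — it cannot stop.
Distance remaining when braking begins: 21 − 18.257 = 2.743 m.
v² = v₀² − 2a·d = 84.171 − 2 × 4.780 × 2.743 = 57.948 m²/s².
v = √57.948 = 7.612 m/s.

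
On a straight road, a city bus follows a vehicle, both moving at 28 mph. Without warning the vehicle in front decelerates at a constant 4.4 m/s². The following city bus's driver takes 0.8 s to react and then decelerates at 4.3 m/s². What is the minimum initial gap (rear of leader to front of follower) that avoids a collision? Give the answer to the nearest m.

Minimum gap ≈ 10 m

28 mph × 0.44704 = 12.5171 m/s.
Leader travels v²/(2a_L) = 156.678 / 8.800 = 17.804 m before stopping.
Follower covers v·t_r = 12.5171 × 0.8 = 10.014 m while reacting, then v²/(2a_F) = 156.678 / 8.600 = 18.218 m while braking, for a total of 10.014 + 18.218 = 28.232 m.
Since a_F ≤ a_L and the follower starts braking later, the follower is never slower than the leader, so the closest approach is when both have stopped.
Minimum gap = 28.232 − 17.804 = 10.428 m.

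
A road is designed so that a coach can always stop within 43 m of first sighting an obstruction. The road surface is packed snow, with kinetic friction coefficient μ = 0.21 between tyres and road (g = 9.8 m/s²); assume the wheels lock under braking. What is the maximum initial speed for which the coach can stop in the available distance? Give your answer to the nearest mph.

a = μg = 0.21 × 9.8 = 2.058 m/s².
v²/(2a) = d ⇒ v = √(2 × 2.058 × 43) = √176.99 = 13.3038 m/s.
13.3038 m/s ÷ 0.44704 = 29.760 mph.

Maximum speed ≈ 30 mph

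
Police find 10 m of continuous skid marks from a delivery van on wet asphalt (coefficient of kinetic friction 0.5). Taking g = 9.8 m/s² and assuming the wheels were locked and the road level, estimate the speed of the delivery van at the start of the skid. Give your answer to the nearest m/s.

Initial speed ≈ 10 m/s

Deceleration a = μg = 0.5 × 9.8 = 4.900 m/s².
v = √(2a·d) = √(2 × 4.900 × 10) = √98.000 = 9.8995 m/s.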